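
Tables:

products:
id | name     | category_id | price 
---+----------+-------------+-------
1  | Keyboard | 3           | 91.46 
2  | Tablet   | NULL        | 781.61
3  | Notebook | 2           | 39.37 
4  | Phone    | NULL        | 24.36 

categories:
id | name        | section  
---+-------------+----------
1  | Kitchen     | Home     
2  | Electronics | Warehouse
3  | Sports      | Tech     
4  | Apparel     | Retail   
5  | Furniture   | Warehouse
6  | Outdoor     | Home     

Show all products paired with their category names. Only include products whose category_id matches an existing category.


INNER JOIN keeps only products rows whose category_id matches an id in categories. Walk through each product:
  - product 1 (Keyboard): category_id=3 -> matches Sports
  - product 2 (Tablet): category_id=NULL, no match -> dropped
  - product 3 (Notebook): category_id=2 -> matches Electronics
  - product 4 (Phone): category_id=NULL, no match -> dropped
So 2 of 4 rows are dropped.

SQL:
SELECT a.name, b.name AS category
FROM products a
INNER JOIN categories b ON a.category_id = b.id

Result:
name     | category   
---------+------------
Keyboard | Sports     
Notebook | Electronics


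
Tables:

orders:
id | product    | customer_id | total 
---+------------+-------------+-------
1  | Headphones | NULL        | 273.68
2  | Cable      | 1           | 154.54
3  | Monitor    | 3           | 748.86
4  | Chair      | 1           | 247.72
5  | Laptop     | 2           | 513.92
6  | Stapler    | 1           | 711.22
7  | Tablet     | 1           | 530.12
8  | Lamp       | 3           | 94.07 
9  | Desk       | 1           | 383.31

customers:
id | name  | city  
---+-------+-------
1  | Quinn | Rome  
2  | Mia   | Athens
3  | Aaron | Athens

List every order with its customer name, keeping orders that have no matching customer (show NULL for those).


LEFT JOIN keeps every row from orders (the left table); where customer_id has no match in customers, the customer columns become NULL. Walk through each order:
  - order 1 (Headphones): customer_id=NULL, no match -> kept with NULL
  - order 2 (Cable): customer_id=1 -> matches Quinn
  - order 3 (Monitor): customer_id=3 -> matches Aaron
  - order 4 (Chair): customer_id=1 -> matches Quinn
  - order 5 (Laptop): customer_id=2 -> matches Mia
  - order 6 (Stapler): customer_id=1 -> matches Quinn
  - order 7 (Tablet): customer_id=1 -> matches Quinn
  - order 8 (Lamp): customer_id=3 -> matches Aaron
  - order 9 (Desk): customer_id=1 -> matches Quinn
All 9 rows appear; 1 has NULL customer.

SQL:
SELECT a.product, b.name AS customer
FROM orders a
LEFT JOIN customers b ON a.customer_id = b.id

Result:
product    | customer
-----------+---------
Headphones | NULL    
Cable      | Quinn   
Monitor    | Aaron   
Chair      | Quinn   
Laptop     | Mia     
Stapler    | Quinn   
Tablet     | Quinn   
Lamp       | Aaron   
Desk       | Quinn   


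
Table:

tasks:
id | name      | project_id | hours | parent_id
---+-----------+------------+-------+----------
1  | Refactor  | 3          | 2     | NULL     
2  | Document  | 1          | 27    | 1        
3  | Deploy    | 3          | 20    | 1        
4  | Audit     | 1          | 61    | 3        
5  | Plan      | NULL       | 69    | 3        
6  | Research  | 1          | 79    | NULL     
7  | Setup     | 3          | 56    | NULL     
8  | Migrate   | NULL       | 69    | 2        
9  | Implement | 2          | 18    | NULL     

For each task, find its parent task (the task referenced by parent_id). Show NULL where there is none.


This is a self-join: tasks is joined to a second copy of itself, matching each row's parent_id to another row's id. Use LEFT JOIN so rows with parent_id=NULL are kept.
  - task 1 (Refactor): parent_id=NULL -> NULL
  - task 2 (Document): parent_id=1 -> Refactor
  - task 3 (Deploy): parent_id=1 -> Refactor
  - task 4 (Audit): parent_id=3 -> Deploy
  - task 5 (Plan): parent_id=3 -> Deploy
  - task 6 (Research): parent_id=NULL -> NULL
  - task 7 (Setup): parent_id=NULL -> NULL
  - task 8 (Migrate): parent_id=2 -> Document
  - task 9 (Implement): parent_id=NULL -> NULL

SQL:
SELECT a.name AS item, b.name AS parent
FROM tasks a
LEFT JOIN tasks b ON a.parent_id = b.id

Result:
item      | parent  
----------+---------
Refactor  | NULL    
Document  | Refactor
Deploy    | Refactor
Audit     | Deploy  
Plan      | Deploy  
Research  | NULL    
Setup     | NULL    
Migrate   | Document
Implement | NULL    


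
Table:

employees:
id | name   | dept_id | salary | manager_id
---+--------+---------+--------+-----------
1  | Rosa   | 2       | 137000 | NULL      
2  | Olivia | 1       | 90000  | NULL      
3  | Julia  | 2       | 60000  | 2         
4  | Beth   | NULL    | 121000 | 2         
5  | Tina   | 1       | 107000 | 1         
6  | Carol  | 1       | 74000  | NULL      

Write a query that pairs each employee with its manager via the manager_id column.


This is a self-join: employees is joined to a second copy of itself, matching each row's manager_id to another row's id. Use LEFT JOIN so rows with manager_id=NULL are kept.
  - employee 1 (Rosa): manager_id=NULL -> NULL
  - employee 2 (Olivia): manager_id=NULL -> NULL
  - employee 3 (Julia): manager_id=2 -> Olivia
  - employee 4 (Beth): manager_id=2 -> Olivia
  - employee 5 (Tina): manager_id=1 -> Rosa
  - employee 6 (Carol): manager_id=NULL -> NULL

SQL:
SELECT a.name AS item, b.name AS manager
FROM employees a
LEFT JOIN employees b ON a.manager_id = b.id

Result:
item   | manager
-------+--------
Rosa   | NULL   
Olivia | NULL   
Julia  | Olivia 
Beth   | Olivia 
Tina   | Rosa   
Carol  | NULL   


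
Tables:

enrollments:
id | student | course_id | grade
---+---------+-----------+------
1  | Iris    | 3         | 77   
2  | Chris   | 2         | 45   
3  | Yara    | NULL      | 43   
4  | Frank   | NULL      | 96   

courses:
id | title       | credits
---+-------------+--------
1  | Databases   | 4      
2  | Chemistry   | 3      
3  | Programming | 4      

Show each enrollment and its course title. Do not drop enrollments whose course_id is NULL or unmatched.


LEFT JOIN keeps every row from enrollments (the left table); where course_id has no match in courses, the course columns become NULL. Walk through each enrollment:
  - enrollment 1 (Iris): course_id=3 -> matches Programming
  - enrollment 2 (Chris): course_id=2 -> matches Chemistry
  - enrollment 3 (Yara): course_id=NULL, no match -> kept with NULL
  - enrollment 4 (Frank): course_id=NULL, no match -> kept with NULL
All 4 rows appear; 2 have NULL course.

SQL:
SELECT a.student, b.title AS course
FROM enrollments a
LEFT JOIN courses b ON a.course_id = b.id

Result:
student | course     
--------+------------
Iris    | Programming
Chris   | Chemistry  
Yara    | NULL       
Frank   | NULL       


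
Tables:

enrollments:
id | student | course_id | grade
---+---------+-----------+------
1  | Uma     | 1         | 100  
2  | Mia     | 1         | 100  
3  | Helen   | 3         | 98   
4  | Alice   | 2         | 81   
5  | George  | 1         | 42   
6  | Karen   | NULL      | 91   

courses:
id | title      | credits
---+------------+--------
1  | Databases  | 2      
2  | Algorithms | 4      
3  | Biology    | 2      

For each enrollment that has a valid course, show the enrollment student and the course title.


INNER JOIN keeps only enrollments rows whose course_id matches an id in courses. Walk through each enrollment:
  - enrollment 1 (Uma): course_id=1 -> matches Databases
  - enrollment 2 (Mia): course_id=1 -> matches Databases
  - enrollment 3 (Helen): course_id=3 -> matches Biology
  - enrollment 4 (Alice): course_id=2 -> matches Algorithms
  - enrollment 5 (George): course_id=1 -> matches Databases
  - enrollment 6 (Karen): course_id=NULL, no match -> dropped
So 1 of 6 rows is dropped.

SQL:
SELECT a.student, b.title AS course
FROM enrollments a
INNER JOIN courses b ON a.course_id = b.id

Result:
student | course    
--------+-----------
Uma     | Databases 
Mia     | Databases 
Helen   | Biology   
Alice   | Algorithms
George  | Databases 


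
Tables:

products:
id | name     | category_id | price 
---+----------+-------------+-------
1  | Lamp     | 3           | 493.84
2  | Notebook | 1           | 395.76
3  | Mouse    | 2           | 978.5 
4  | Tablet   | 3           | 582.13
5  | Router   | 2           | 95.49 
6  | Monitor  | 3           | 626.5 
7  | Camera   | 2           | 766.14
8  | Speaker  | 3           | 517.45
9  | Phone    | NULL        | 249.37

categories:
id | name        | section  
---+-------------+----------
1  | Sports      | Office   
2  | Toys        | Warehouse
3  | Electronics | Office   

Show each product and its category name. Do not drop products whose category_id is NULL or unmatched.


LEFT JOIN keeps every row from products (the left table); where category_id has no match in categories, the category columns become NULL. Walk through each product:
  - product 1 (Lamp): category_id=3 -> matches Electronics
  - product 2 (Notebook): category_id=1 -> matches Sports
  - product 3 (Mouse): category_id=2 -> matches Toys
  - product 4 (Tablet): category_id=3 -> matches Electronics
  - product 5 (Router): category_id=2 -> matches Toys
  - product 6 (Monitor): category_id=3 -> matches Electronics
  - product 7 (Camera): category_id=2 -> matches Toys
  - product 8 (Speaker): category_id=3 -> matches Electronics
  - product 9 (Phone): category_id=NULL, no match -> kept with NULL
All 9 rows appear; 1 has NULL category.

SQL:
SELECT a.name, b.name AS category
FROM products a
LEFT JOIN categories b ON a.category_id = b.id

Result:
name     | category   
---------+------------
Lamp     | Electronics
Notebook | Sports     
Mouse    | Toys       
Tablet   | Electronics
Router   | Toys       
Monitor  | Electronics
Camera   | Toys       
Speaker  | Electronics
Phone    | NULL       


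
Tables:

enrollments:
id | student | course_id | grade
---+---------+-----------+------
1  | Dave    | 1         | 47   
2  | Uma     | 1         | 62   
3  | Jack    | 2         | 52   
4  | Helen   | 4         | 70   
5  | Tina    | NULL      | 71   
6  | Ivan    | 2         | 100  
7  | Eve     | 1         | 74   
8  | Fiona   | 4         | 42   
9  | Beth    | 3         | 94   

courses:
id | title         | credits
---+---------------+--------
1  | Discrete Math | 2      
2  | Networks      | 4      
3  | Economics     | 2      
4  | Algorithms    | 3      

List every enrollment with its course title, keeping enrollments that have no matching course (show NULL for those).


LEFT JOIN keeps every row from enrollments (the left table); where course_id has no match in courses, the course columns become NULL. Walk through each enrollment:
  - enrollment 1 (Dave): course_id=1 -> matches Discrete Math
  - enrollment 2 (Uma): course_id=1 -> matches Discrete Math
  - enrollment 3 (Jack): course_id=2 -> matches Networks
  - enrollment 4 (Helen): course_id=4 -> matches Algorithms
  - enrollment 5 (Tina): course_id=NULL, no match -> kept with NULL
  - enrollment 6 (Ivan): course_id=2 -> matches Networks
  - enrollment 7 (Eve): course_id=1 -> matches Discrete Math
  - enrollment 8 (Fiona): course_id=4 -> matches Algorithms
  - enrollment 9 (Beth): course_id=3 -> matches Economics
All 9 rows appear; 1 has NULL course.

SQL:
SELECT a.student, b.title AS course
FROM enrollments a
LEFT JOIN courses b ON a.course_id = b.id

Result:
student | course       
--------+--------------
Dave    | Discrete Math
Uma     | Discrete Math
Jack    | Networks     
Helen   | Algorithms   
Tina    | NULL         
Ivan    | Networks     
Eve     | Discrete Math
Fiona   | Algorithms   
Beth    | Economics    


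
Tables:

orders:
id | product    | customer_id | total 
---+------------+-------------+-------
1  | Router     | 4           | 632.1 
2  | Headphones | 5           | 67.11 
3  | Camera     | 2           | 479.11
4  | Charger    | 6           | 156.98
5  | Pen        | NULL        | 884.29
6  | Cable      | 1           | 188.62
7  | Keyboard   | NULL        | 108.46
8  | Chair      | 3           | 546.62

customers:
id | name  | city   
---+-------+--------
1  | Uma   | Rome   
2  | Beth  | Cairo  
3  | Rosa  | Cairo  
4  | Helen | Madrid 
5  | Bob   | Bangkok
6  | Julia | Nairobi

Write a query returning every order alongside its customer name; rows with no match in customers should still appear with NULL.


LEFT JOIN keeps every row from orders (the left table); where customer_id has no match in customers, the customer columns become NULL. Walk through each order:
  - order 1 (Router): customer_id=4 -> matches Helen
  - order 2 (Headphones): customer_id=5 -> matches Bob
  - order 3 (Camera): customer_id=2 -> matches Beth
  - order 4 (Charger): customer_id=6 -> matches Julia
  - order 5 (Pen): customer_id=NULL, no match -> kept with NULL
  - order 6 (Cable): customer_id=1 -> matches Uma
  - order 7 (Keyboard): customer_id=NULL, no match -> kept with NULL
  - order 8 (Chair): customer_id=3 -> matches Rosa
All 8 rows appear; 2 have NULL customer.

SQL:
SELECT a.product, b.name AS customer
FROM orders a
LEFT JOIN customers b ON a.customer_id = b.id

Result:
product    | customer
-----------+---------
Router     | Helen   
Headphones | Bob     
Camera     | Beth    
Charger    | Julia   
Pen        | NULL    
Cable      | Uma     
Keyboard   | NULL    
Chair      | Rosa    


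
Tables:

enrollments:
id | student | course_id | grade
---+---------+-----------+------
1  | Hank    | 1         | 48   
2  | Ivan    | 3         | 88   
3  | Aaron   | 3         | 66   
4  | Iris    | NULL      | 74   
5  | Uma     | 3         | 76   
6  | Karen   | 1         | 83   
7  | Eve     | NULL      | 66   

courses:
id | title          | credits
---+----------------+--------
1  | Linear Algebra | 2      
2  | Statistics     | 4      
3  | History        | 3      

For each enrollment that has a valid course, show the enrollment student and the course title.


INNER JOIN keeps only enrollments rows whose course_id matches an id in courses. Walk through each enrollment:
  - enrollment 1 (Hank): course_id=1 -> matches Linear Algebra
  - enrollment 2 (Ivan): course_id=3 -> matches History
  - enrollment 3 (Aaron): course_id=3 -> matches History
  - enrollment 4 (Iris): course_id=NULL, no match -> dropped
  - enrollment 5 (Uma): course_id=3 -> matches History
  - enrollment 6 (Karen): course_id=1 -> matches Linear Algebra
  - enrollment 7 (Eve): course_id=NULL, no match -> dropped
So 2 of 7 rows are dropped.

SQL:
SELECT a.student, b.title AS course
FROM enrollments a
INNER JOIN courses b ON a.course_id = b.id

Result:
student | course        
--------+---------------
Hank    | Linear Algebra
Ivan    | History       
Aaron   | History       
Uma     | History       
Karen   | Linear Algebra


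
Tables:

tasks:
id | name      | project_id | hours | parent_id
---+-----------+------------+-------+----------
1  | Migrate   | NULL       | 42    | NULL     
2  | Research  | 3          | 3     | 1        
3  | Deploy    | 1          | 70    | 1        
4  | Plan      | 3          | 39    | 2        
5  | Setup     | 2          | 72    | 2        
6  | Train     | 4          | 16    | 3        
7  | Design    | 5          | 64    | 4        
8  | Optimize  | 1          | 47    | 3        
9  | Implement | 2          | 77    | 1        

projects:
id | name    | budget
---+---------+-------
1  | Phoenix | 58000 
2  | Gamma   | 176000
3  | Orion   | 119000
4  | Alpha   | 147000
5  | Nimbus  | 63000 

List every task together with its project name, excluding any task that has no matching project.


INNER JOIN keeps only tasks rows whose project_id matches an id in projects. Walk through each task:
  - task 1 (Migrate): project_id=NULL, no match -> dropped
  - task 2 (Research): project_id=3 -> matches Orion
  - task 3 (Deploy): project_id=1 -> matches Phoenix
  - task 4 (Plan): project_id=3 -> matches Orion
  - task 5 (Setup): project_id=2 -> matches Gamma
  - task 6 (Train): project_id=4 -> matches Alpha
  - task 7 (Design): project_id=5 -> matches Nimbus
  - task 8 (Optimize): project_id=1 -> matches Phoenix
  - task 9 (Implement): project_id=2 -> matches Gamma
So 1 of 9 rows is dropped.

SQL:
SELECT a.name, b.name AS project
FROM tasks a
INNER JOIN projects b ON a.project_id = b.id

Result:
name      | project
----------+--------
Research  | Orion  
Deploy    | Phoenix
Plan      | Orion  
Setup     | Gamma  
Train     | Alpha  
Design    | Nimbus 
Optimize  | Phoenix
Implement | Gamma  


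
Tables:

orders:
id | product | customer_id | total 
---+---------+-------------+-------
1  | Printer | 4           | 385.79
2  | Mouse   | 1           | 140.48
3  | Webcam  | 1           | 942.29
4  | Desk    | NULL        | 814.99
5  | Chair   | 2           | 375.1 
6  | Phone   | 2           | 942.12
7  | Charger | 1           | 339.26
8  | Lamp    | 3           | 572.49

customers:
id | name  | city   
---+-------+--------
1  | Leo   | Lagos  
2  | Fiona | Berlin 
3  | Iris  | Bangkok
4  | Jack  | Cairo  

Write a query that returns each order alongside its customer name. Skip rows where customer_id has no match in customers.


INNER JOIN keeps only orders rows whose customer_id matches an id in customers. Walk through each order:
  - order 1 (Printer): customer_id=4 -> matches Jack
  - order 2 (Mouse): customer_id=1 -> matches Leo
  - order 3 (Webcam): customer_id=1 -> matches Leo
  - order 4 (Desk): customer_id=NULL, no match -> dropped
  - order 5 (Chair): customer_id=2 -> matches Fiona
  - order 6 (Phone): customer_id=2 -> matches Fiona
  - order 7 (Charger): customer_id=1 -> matches Leo
  - order 8 (Lamp): customer_id=3 -> matches Iris
So 1 of 8 rows is dropped.

SQL:
SELECT a.product, b.name AS customer
FROM orders a
INNER JOIN customers b ON a.customer_id = b.id

Result:
product | customer
--------+---------
Printer | Jack    
Mouse   | Leo     
Webcam  | Leo     
Chair   | Fiona   
Phone   | Fiona   
Charger | Leo     
Lamp    | Iris    


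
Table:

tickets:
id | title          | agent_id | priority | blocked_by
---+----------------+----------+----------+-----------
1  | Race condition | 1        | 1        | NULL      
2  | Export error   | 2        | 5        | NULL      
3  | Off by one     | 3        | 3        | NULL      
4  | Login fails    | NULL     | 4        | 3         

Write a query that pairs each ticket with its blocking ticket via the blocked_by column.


This is a self-join: tickets is joined to a second copy of itself, matching each row's blocked_by to another row's id. Use LEFT JOIN so rows with blocked_by=NULL are kept.
  - ticket 1 (Race condition): blocked_by=NULL -> NULL
  - ticket 2 (Export error): blocked_by=NULL -> NULL
  - ticket 3 (Off by one): blocked_by=NULL -> NULL
  - ticket 4 (Login fails): blocked_by=3 -> Off by one

SQL:
SELECT a.title AS item, b.title AS blocked_by
FROM tickets a
LEFT JOIN tickets b ON a.blocked_by = b.id

Result:
item           | blocked_by
---------------+-----------
Race condition | NULL      
Export error   | NULL      
Off by one     | NULL      
Login fails    | Off by one


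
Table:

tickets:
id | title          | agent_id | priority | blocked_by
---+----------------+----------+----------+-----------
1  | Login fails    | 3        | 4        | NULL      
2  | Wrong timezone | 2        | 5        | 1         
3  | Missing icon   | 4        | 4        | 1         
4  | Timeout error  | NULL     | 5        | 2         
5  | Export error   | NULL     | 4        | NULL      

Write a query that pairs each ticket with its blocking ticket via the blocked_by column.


This is a self-join: tickets is joined to a second copy of itself, matching each row's blocked_by to another row's id. Use LEFT JOIN so rows with blocked_by=NULL are kept.
  - ticket 1 (Login fails): blocked_by=NULL -> NULL
  - ticket 2 (Wrong timezone): blocked_by=1 -> Login fails
  - ticket 3 (Missing icon): blocked_by=1 -> Login fails
  - ticket 4 (Timeout error): blocked_by=2 -> Wrong timezone
  - ticket 5 (Export error): blocked_by=NULL -> NULL

SQL:
SELECT a.title AS item, b.title AS blocked_by
FROM tickets a
LEFT JOIN tickets b ON a.blocked_by = b.id

Result:
item           | blocked_by    
---------------+---------------
Login fails    | NULL          
Wrong timezone | Login fails   
Missing icon   | Login fails   
Timeout error  | Wrong timezone
Export error   | NULL          


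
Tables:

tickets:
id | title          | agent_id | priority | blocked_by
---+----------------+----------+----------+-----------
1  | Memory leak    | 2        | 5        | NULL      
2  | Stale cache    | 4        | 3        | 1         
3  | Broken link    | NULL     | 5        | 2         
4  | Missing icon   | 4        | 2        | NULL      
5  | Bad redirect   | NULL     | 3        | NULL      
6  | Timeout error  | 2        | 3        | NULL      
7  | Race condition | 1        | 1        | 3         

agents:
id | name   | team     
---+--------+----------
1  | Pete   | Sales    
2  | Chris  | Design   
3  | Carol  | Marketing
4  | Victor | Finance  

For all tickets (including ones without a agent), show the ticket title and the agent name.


LEFT JOIN keeps every row from tickets (the left table); where agent_id has no match in agents, the agent columns become NULL. Walk through each ticket:
  - ticket 1 (Memory leak): agent_id=2 -> matches Chris
  - ticket 2 (Stale cache): agent_id=4 -> matches Victor
  - ticket 3 (Broken link): agent_id=NULL, no match -> kept with NULL
  - ticket 4 (Missing icon): agent_id=4 -> matches Victor
  - ticket 5 (Bad redirect): agent_id=NULL, no match -> kept with NULL
  - ticket 6 (Timeout error): agent_id=2 -> matches Chris
  - ticket 7 (Race condition): agent_id=1 -> matches Pete
All 7 rows appear; 2 have NULL agent.

SQL:
SELECT a.title, b.name AS agent
FROM tickets a
LEFT JOIN agents b ON a.agent_id = b.id

Result:
title          | agent 
---------------+-------
Memory leak    | Chris 
Stale cache    | Victor
Broken link    | NULL  
Missing icon   | Victor
Bad redirect   | NULL  
Timeout error  | Chris 
Race condition | Pete  


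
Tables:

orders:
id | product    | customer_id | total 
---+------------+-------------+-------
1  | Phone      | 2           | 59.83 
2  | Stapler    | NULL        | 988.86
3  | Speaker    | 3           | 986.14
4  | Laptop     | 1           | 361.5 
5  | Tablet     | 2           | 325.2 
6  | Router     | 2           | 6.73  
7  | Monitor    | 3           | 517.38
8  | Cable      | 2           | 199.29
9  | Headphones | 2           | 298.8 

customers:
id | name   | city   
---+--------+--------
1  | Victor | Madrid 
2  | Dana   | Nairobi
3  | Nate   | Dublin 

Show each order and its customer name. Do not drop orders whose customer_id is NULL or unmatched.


LEFT JOIN keeps every row from orders (the left table); where customer_id has no match in customers, the customer columns become NULL. Walk through each order:
  - order 1 (Phone): customer_id=2 -> matches Dana
  - order 2 (Stapler): customer_id=NULL, no match -> kept with NULL
  - order 3 (Speaker): customer_id=3 -> matches Nate
  - order 4 (Laptop): customer_id=1 -> matches Victor
  - order 5 (Tablet): customer_id=2 -> matches Dana
  - order 6 (Router): customer_id=2 -> matches Dana
  - order 7 (Monitor): customer_id=3 -> matches Nate
  - order 8 (Cable): customer_id=2 -> matches Dana
  - order 9 (Headphones): customer_id=2 -> matches Dana
All 9 rows appear; 1 has NULL customer.

SQL:
SELECT a.product, b.name AS customer
FROM orders a
LEFT JOIN customers b ON a.customer_id = b.id

Result:
product    | customer
-----------+---------
Phone      | Dana    
Stapler    | NULL    
Speaker    | Nate    
Laptop     | Victor  
Tablet     | Dana    
Router     | Dana    
Monitor    | Nate    
Cable      | Dana    
Headphones | Dana    


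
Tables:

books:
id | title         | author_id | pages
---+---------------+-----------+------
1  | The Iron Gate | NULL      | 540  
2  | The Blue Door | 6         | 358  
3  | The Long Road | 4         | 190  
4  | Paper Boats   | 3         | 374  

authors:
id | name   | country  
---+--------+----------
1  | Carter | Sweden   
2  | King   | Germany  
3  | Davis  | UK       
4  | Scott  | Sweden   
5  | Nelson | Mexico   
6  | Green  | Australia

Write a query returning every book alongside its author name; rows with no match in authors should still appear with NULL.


LEFT JOIN keeps every row from books (the left table); where author_id has no match in authors, the author columns become NULL. Walk through each book:
  - book 1 (The Iron Gate): author_id=NULL, no match -> kept with NULL
  - book 2 (The Blue Door): author_id=6 -> matches Green
  - book 3 (The Long Road): author_id=4 -> matches Scott
  - book 4 (Paper Boats): author_id=3 -> matches Davis
All 4 rows appear; 1 has NULL author.

SQL:
SELECT a.title, b.name AS author
FROM books a
LEFT JOIN authors b ON a.author_id = b.id

Result:
title         | author
--------------+-------
The Iron Gate | NULL  
The Blue Door | Green 
The Long Road | Scott 
Paper Boats   | Davis 


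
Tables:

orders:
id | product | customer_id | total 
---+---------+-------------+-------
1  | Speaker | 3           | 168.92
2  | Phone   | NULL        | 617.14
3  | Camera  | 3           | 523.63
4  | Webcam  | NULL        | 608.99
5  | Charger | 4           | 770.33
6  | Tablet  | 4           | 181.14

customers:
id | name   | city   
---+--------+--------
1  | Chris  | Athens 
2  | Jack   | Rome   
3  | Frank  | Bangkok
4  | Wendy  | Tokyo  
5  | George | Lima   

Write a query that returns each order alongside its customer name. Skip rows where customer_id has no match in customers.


INNER JOIN keeps only orders rows whose customer_id matches an id in customers. Walk through each order:
  - order 1 (Speaker): customer_id=3 -> matches Frank
  - order 2 (Phone): customer_id=NULL, no match -> dropped
  - order 3 (Camera): customer_id=3 -> matches Frank
  - order 4 (Webcam): customer_id=NULL, no match -> dropped
  - order 5 (Charger): customer_id=4 -> matches Wendy
  - order 6 (Tablet): customer_id=4 -> matches Wendy
So 2 of 6 rows are dropped.

SQL:
SELECT a.product, b.name AS customer
FROM orders a
INNER JOIN customers b ON a.customer_id = b.id

Result:
product | customer
--------+---------
Speaker | Frank   
Camera  | Frank   
Charger | Wendy   
Tablet  | Wendy   


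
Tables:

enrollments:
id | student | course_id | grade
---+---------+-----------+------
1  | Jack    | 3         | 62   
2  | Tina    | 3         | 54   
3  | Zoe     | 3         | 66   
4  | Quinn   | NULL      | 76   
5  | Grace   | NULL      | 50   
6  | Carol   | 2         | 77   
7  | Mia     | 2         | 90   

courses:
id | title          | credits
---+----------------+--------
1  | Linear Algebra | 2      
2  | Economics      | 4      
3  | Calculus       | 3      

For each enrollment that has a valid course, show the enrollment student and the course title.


INNER JOIN keeps only enrollments rows whose course_id matches an id in courses. Walk through each enrollment:
  - enrollment 1 (Jack): course_id=3 -> matches Calculus
  - enrollment 2 (Tina): course_id=3 -> matches Calculus
  - enrollment 3 (Zoe): course_id=3 -> matches Calculus
  - enrollment 4 (Quinn): course_id=NULL, no match -> dropped
  - enrollment 5 (Grace): course_id=NULL, no match -> dropped
  - enrollment 6 (Carol): course_id=2 -> matches Economics
  - enrollment 7 (Mia): course_id=2 -> matches Economics
So 2 of 7 rows are dropped.

SQL:
SELECT a.student, b.title AS course
FROM enrollments a
INNER JOIN courses b ON a.course_id = b.id

Result:
student | course   
--------+----------
Jack    | Calculus 
Tina    | Calculus 
Zoe     | Calculus 
Carol   | Economics
Mia     | Economics


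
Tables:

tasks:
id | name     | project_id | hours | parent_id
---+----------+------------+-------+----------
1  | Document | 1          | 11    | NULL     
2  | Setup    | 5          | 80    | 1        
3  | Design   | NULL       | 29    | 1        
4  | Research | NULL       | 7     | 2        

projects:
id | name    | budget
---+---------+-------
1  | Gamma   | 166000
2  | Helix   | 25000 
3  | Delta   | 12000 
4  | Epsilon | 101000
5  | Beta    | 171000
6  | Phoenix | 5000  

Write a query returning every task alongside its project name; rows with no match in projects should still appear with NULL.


LEFT JOIN keeps every row from tasks (the left table); where project_id has no match in projects, the project columns become NULL. Walk through each task:
  - task 1 (Document): project_id=1 -> matches Gamma
  - task 2 (Setup): project_id=5 -> matches Beta
  - task 3 (Design): project_id=NULL, no match -> kept with NULL
  - task 4 (Research): project_id=NULL, no match -> kept with NULL
All 4 rows appear; 2 have NULL project.

SQL:
SELECT a.name, b.name AS project
FROM tasks a
LEFT JOIN projects b ON a.project_id = b.id

Result:
name     | project
---------+--------
Document | Gamma  
Setup    | Beta   
Design   | NULL   
Research | NULL   


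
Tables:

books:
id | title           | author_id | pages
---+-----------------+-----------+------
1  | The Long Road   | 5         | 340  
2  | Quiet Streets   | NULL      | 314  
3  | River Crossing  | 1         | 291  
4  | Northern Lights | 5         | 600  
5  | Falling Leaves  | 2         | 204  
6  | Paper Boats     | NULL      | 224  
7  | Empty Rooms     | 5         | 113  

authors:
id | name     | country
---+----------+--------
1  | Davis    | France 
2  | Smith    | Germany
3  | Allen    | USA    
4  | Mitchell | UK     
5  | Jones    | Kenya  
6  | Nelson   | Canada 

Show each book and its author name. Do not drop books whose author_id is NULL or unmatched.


LEFT JOIN keeps every row from books (the left table); where author_id has no match in authors, the author columns become NULL. Walk through each book:
  - book 1 (The Long Road): author_id=5 -> matches Jones
  - book 2 (Quiet Streets): author_id=NULL, no match -> kept with NULL
  - book 3 (River Crossing): author_id=1 -> matches Davis
  - book 4 (Northern Lights): author_id=5 -> matches Jones
  - book 5 (Falling Leaves): author_id=2 -> matches Smith
  - book 6 (Paper Boats): author_id=NULL, no match -> kept with NULL
  - book 7 (Empty Rooms): author_id=5 -> matches Jones
All 7 rows appear; 2 have NULL author.

SQL:
SELECT a.title, b.name AS author
FROM books a
LEFT JOIN authors b ON a.author_id = b.id

Result:
title           | author
----------------+-------
The Long Road   | Jones 
Quiet Streets   | NULL  
River Crossing  | Davis 
Northern Lights | Jones 
Falling Leaves  | Smith 
Paper Boats     | NULL  
Empty Rooms     | Jones 


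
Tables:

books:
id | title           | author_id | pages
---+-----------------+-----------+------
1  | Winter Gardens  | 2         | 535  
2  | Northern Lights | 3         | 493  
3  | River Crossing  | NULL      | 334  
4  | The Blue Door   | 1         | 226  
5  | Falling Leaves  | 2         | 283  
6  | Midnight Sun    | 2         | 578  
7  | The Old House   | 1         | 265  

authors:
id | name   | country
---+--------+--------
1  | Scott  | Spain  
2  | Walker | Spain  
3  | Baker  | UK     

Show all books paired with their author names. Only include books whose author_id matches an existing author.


INNER JOIN keeps only books rows whose author_id matches an id in authors. Walk through each book:
  - book 1 (Winter Gardens): author_id=2 -> matches Walker
  - book 2 (Northern Lights): author_id=3 -> matches Baker
  - book 3 (River Crossing): author_id=NULL, no match -> dropped
  - book 4 (The Blue Door): author_id=1 -> matches Scott
  - book 5 (Falling Leaves): author_id=2 -> matches Walker
  - book 6 (Midnight Sun): author_id=2 -> matches Walker
  - book 7 (The Old House): author_id=1 -> matches Scott
So 1 of 7 rows is dropped.

SQL:
SELECT a.title, b.name AS author
FROM books a
INNER JOIN authors b ON a.author_id = b.id

Result:
title           | author
----------------+-------
Winter Gardens  | Walker
Northern Lights | Baker 
The Blue Door   | Scott 
Falling Leaves  | Walker
Midnight Sun    | Walker
The Old House   | Scott 


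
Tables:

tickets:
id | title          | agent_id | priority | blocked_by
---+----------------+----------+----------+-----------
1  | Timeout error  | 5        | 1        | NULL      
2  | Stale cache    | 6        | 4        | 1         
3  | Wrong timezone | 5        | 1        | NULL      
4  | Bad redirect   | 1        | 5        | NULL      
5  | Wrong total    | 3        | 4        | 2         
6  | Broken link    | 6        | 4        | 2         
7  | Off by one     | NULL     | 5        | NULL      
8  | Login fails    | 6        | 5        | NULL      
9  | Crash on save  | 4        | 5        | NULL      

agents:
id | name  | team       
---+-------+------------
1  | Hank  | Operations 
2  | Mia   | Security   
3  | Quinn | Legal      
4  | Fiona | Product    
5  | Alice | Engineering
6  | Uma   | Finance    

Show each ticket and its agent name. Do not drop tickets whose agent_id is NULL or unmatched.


LEFT JOIN keeps every row from tickets (the left table); where agent_id has no match in agents, the agent columns become NULL. Walk through each ticket:
  - ticket 1 (Timeout error): agent_id=5 -> matches Alice
  - ticket 2 (Stale cache): agent_id=6 -> matches Uma
  - ticket 3 (Wrong timezone): agent_id=5 -> matches Alice
  - ticket 4 (Bad redirect): agent_id=1 -> matches Hank
  - ticket 5 (Wrong total): agent_id=3 -> matches Quinn
  - ticket 6 (Broken link): agent_id=6 -> matches Uma
  - ticket 7 (Off by one): agent_id=NULL, no match -> kept with NULL
  - ticket 8 (Login fails): agent_id=6 -> matches Uma
  - ticket 9 (Crash on save): agent_id=4 -> matches Fiona
All 9 rows appear; 1 has NULL agent.

SQL:
SELECT a.title, b.name AS agent
FROM tickets a
LEFT JOIN agents b ON a.agent_id = b.id

Result:
title          | agent
---------------+------
Timeout error  | Alice
Stale cache    | Uma  
Wrong timezone | Alice
Bad redirect   | Hank 
Wrong total    | Quinn
Broken link    | Uma  
Off by one     | NULL 
Login fails    | Uma  
Crash on save  | Fiona


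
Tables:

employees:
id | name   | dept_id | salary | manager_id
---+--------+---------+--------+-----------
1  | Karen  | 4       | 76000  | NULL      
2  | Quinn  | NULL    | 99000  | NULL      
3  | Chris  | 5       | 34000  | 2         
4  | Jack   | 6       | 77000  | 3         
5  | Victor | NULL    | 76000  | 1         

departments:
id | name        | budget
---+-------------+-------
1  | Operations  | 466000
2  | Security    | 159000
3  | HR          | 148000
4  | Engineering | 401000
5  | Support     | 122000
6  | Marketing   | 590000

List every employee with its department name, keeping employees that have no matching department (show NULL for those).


LEFT JOIN keeps every row from employees (the left table); where dept_id has no match in departments, the department columns become NULL. Walk through each employee:
  - employee 1 (Karen): dept_id=4 -> matches Engineering
  - employee 2 (Quinn): dept_id=NULL, no match -> kept with NULL
  - employee 3 (Chris): dept_id=5 -> matches Support
  - employee 4 (Jack): dept_id=6 -> matches Marketing
  - employee 5 (Victor): dept_id=NULL, no match -> kept with NULL
All 5 rows appear; 2 have NULL department.

SQL:
SELECT a.name, b.name AS department
FROM employees a
LEFT JOIN departments b ON a.dept_id = b.id

Result:
name   | department 
-------+------------
Karen  | Engineering
Quinn  | NULL       
Chris  | Support    
Jack   | Marketing  
Victor | NULL       


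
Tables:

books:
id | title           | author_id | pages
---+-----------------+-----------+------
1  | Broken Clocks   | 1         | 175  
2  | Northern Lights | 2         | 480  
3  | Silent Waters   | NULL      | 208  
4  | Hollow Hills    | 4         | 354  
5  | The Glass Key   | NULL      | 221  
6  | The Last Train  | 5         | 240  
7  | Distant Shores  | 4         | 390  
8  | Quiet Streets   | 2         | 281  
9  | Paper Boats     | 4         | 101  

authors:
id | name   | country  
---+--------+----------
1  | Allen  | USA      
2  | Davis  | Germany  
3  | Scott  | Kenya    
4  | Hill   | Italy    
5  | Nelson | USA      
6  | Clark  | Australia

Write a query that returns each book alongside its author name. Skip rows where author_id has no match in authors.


INNER JOIN keeps only books rows whose author_id matches an id in authors. Walk through each book:
  - book 1 (Broken Clocks): author_id=1 -> matches Allen
  - book 2 (Northern Lights): author_id=2 -> matches Davis
  - book 3 (Silent Waters): author_id=NULL, no match -> dropped
  - book 4 (Hollow Hills): author_id=4 -> matches Hill
  - book 5 (The Glass Key): author_id=NULL, no match -> dropped
  - book 6 (The Last Train): author_id=5 -> matches Nelson
  - book 7 (Distant Shores): author_id=4 -> matches Hill
  - book 8 (Quiet Streets): author_id=2 -> matches Davis
  - book 9 (Paper Boats): author_id=4 -> matches Hill
So 2 of 9 rows are dropped.

SQL:
SELECT a.title, b.name AS author
FROM books a
INNER JOIN authors b ON a.author_id = b.id

Result:
title           | author
----------------+-------
Broken Clocks   | Allen 
Northern Lights | Davis 
Hollow Hills    | Hill  
The Last Train  | Nelson
Distant Shores  | Hill  
Quiet Streets   | Davis 
Paper Boats     | Hill  


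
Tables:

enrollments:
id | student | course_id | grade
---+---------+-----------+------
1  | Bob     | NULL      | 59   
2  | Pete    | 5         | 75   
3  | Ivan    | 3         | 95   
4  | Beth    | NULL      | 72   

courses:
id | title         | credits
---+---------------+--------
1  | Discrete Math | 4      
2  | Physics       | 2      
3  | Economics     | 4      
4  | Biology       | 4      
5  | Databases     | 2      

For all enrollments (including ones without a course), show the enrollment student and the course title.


LEFT JOIN keeps every row from enrollments (the left table); where course_id has no match in courses, the course columns become NULL. Walk through each enrollment:
  - enrollment 1 (Bob): course_id=NULL, no match -> kept with NULL
  - enrollment 2 (Pete): course_id=5 -> matches Databases
  - enrollment 3 (Ivan): course_id=3 -> matches Economics
  - enrollment 4 (Beth): course_id=NULL, no match -> kept with NULL
All 4 rows appear; 2 have NULL course.

SQL:
SELECT a.student, b.title AS course
FROM enrollments a
LEFT JOIN courses b ON a.course_id = b.id

Result:
student | course   
--------+----------
Bob     | NULL     
Pete    | Databases
Ivan    | Economics
Beth    | NULL     


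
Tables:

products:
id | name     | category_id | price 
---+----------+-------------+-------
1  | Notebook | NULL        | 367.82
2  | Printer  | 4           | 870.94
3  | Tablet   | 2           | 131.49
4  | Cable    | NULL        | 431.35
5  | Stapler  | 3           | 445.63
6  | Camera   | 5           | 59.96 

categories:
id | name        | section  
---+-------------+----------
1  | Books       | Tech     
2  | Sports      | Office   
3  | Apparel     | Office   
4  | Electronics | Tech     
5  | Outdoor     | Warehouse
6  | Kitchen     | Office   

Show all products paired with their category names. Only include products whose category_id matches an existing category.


INNER JOIN keeps only products rows whose category_id matches an id in categories. Walk through each product:
  - product 1 (Notebook): category_id=NULL, no match -> dropped
  - product 2 (Printer): category_id=4 -> matches Electronics
  - product 3 (Tablet): category_id=2 -> matches Sports
  - product 4 (Cable): category_id=NULL, no match -> dropped
  - product 5 (Stapler): category_id=3 -> matches Apparel
  - product 6 (Camera): category_id=5 -> matches Outdoor
So 2 of 6 rows are dropped.

SQL:
SELECT a.name, b.name AS category
FROM products a
INNER JOIN categories b ON a.category_id = b.id

Result:
name    | category   
--------+------------
Printer | Electronics
Tablet  | Sports     
Stapler | Apparel    
Camera  | Outdoor    


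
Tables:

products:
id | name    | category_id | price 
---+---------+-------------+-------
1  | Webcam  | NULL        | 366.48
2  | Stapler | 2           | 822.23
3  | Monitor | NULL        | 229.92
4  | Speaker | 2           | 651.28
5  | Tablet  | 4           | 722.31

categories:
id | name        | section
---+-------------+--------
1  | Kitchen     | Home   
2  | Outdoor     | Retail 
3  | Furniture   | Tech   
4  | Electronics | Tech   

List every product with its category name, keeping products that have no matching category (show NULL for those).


LEFT JOIN keeps every row from products (the left table); where category_id has no match in categories, the category columns become NULL. Walk through each product:
  - product 1 (Webcam): category_id=NULL, no match -> kept with NULL
  - product 2 (Stapler): category_id=2 -> matches Outdoor
  - product 3 (Monitor): category_id=NULL, no match -> kept with NULL
  - product 4 (Speaker): category_id=2 -> matches Outdoor
  - product 5 (Tablet): category_id=4 -> matches Electronics
All 5 rows appear; 2 have NULL category.

SQL:
SELECT a.name, b.name AS category
FROM products a
LEFT JOIN categories b ON a.category_id = b.id

Result:
name    | category   
--------+------------
Webcam  | NULL       
Stapler | Outdoor    
Monitor | NULL       
Speaker | Outdoor    
Tablet  | Electronics
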